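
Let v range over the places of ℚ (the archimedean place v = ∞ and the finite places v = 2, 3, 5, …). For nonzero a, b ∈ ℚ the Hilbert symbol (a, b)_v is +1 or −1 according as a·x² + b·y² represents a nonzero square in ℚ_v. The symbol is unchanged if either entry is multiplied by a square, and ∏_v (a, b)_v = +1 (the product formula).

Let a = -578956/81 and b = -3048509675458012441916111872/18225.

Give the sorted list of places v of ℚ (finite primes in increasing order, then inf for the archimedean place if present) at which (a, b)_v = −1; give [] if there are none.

[7, 19, 23, 29, 31, inf]

(a, b) ≡ (-144739, -392863) mod (ℚ^×)²; places V = {2, 3, 5, 7, 11, 13, 19, 23, 29, 31, ∞}.
(a,b)_19: α=0, u≡10; β=3, v≡12 (mod 19); (10|19)=-1, (12|19)=-1; sign (−1)^0·-1^3·-1^0 = -1.
(a,b)_7: α=1, u≡1; β=4, v≡6 (mod 7); (1|7)=+1, (6|7)=-1; sign (−1)^0·+1^4·-1^1 = -1.
(a,b)_23: α=1, u≡3; β=3, v≡6 (mod 23); (3|23)=+1, (6|23)=+1; sign (−1)^1·+1^3·+1^1 = -1.
(a,b)_2: α=2, β=10; u≡5, v≡1 (mod 8); ε(u)ε(v)=0·0, αω(v)=2·0, βω(u)=10·1; sum ≡ 0  ⇒  +1.
(a,b)_11: α=0, u≡10; β=2, v≡7 (mod 11); (10|11)=-1, (7|11)=-1; sign (−1)^0·-1^2·-1^0 = +1.
(a,b)_13: α=0, u≡4; β=2, v≡9 (mod 13); (4|13)=+1, (9|13)=+1; sign (−1)^0·+1^2·+1^0 = +1.
(a,b)_5: α=0, u≡4; β=-2, v≡2 (mod 5); (4|5)=+1, (2|5)=-1; sign (−1)^0·+1^-2·-1^0 = +1.
(a,b)_31: α=1, u≡27; β=3, v≡21 (mod 31); (27|31)=-1, (21|31)=-1; sign (−1)^1·-1^3·-1^1 = -1.
(a,b)_29: α=1, u≡2; β=3, v≡6 (mod 29); (2|29)=-1, (6|29)=+1; sign (−1)^0·-1^3·+1^1 = -1.
(a,b)_3: α=-4, u≡2; β=-6, v≡2 (mod 3); (2|3)=-1, (2|3)=-1; sign (−1)^0·-1^-6·-1^-4 = +1.
(a,b)_∞: sgn(-144739)=−, sgn(-392863)=−, so -1.
(-144739, -392863 / ℚ) ramifies at {7, 19, 23, 29, 31, ∞}: a division algebra.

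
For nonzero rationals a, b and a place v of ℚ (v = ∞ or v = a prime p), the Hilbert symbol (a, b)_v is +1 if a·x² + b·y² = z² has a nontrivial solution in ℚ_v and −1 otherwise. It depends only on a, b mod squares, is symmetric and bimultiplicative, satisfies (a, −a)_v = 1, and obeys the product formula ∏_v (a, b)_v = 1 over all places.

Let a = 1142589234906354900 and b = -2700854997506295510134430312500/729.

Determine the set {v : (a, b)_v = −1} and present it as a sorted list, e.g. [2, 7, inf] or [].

(a, b) ≡ (993909, -58565) mod (ℚ^×)²; places V = {2, 3, 5, 7, 13, 17, 19, 47, 53, ∞}.
(a,b)_3: α=1, u≡1; β=-6, v≡1 (mod 3); (1|3)=+1, (1|3)=+1; sign (−1)^0·+1^-6·+1^1 = +1.
(a,b)_47: α=1, u≡40; β=2, v≡15 (mod 47); (40|47)=-1, (15|47)=-1; sign (−1)^0·-1^2·-1^1 = -1.
(a,b)_13: α=0, u≡2; β=3, v≡6 (mod 13); (2|13)=-1, (6|13)=-1; sign (−1)^0·-1^3·-1^0 = -1.
(a,b)_5: α=2, u≡1; β=7, v≡3 (mod 5); (1|5)=+1, (3|5)=-1; sign (−1)^0·+1^7·-1^2 = +1.
(a,b)_2: α=2, β=2; u≡5, v≡3 (mod 8); ε(u)ε(v)=0·1, αω(v)=2·1, βω(u)=2·1; sum ≡ 0  ⇒  +1.
(a,b)_17: α=4, u≡13; β=3, v≡10 (mod 17); (13|17)=+1, (10|17)=-1; sign (−1)^0·+1^3·-1^4 = +1.
(a,b)_53: α=3, u≡28; β=5, v≡8 (mod 53); (28|53)=+1, (8|53)=-1; sign (−1)^0·+1^5·-1^3 = -1.
(a,b)_∞: sgn(993909)=+, sgn(-58565)=−, so +1.
(a,b)_19: α=1, u≡4; β=2, v≡13 (mod 19); (4|19)=+1, (13|19)=-1; sign (−1)^0·+1^2·-1^1 = -1.
(a,b)_7: α=3, u≡5; β=4, v≡4 (mod 7); (5|7)=-1, (4|7)=+1; sign (−1)^0·-1^4·+1^3 = +1.
(993909, -58565 / ℚ) ramifies at {13, 19, 47, 53}: a division algebra.

[13, 19, 47, 53]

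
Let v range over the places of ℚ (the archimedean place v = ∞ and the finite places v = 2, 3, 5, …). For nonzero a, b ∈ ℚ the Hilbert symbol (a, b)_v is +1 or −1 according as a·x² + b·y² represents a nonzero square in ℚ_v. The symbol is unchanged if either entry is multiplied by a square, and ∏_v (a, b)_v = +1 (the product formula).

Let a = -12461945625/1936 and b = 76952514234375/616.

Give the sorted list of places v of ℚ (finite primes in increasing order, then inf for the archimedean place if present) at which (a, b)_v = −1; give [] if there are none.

[2, 19]

(a, b) ≡ (-17, 646646) mod (ℚ^×)²; places V = {2, 3, 5, 7, 11, 13, 17, 19, ∞}.
(a,b)_3: α=2, u≡1; β=2, v≡2 (mod 3); (1|3)=+1, (2|3)=-1; sign (−1)^0·+1^2·-1^2 = +1.
(a,b)_2: α=-4, β=-3; u≡7, v≡3 (mod 8); ε(u)ε(v)=1·1, αω(v)=-4·1, βω(u)=-3·0; sum ≡ 1  ⇒  -1.
(a,b)_17: α=1, u≡1; β=1, v≡2 (mod 17); (1|17)=+1, (2|17)=+1; sign (−1)^0·+1^1·+1^1 = +1.
(a,b)_11: α=-2, u≡5; β=-1, v≡10 (mod 11); (5|11)=+1, (10|11)=-1; sign (−1)^0·+1^-1·-1^-2 = +1.
(a,b)_∞: sgn(-17)=−, sgn(646646)=+, so +1.
(a,b)_5: α=4, u≡2; β=6, v≡1 (mod 5); (2|5)=-1, (1|5)=+1; sign (−1)^0·-1^6·+1^4 = +1.
(a,b)_13: α=0, u≡12; β=1, v≡9 (mod 13); (12|13)=+1, (9|13)=+1; sign (−1)^0·+1^1·+1^0 = +1.
(a,b)_19: α=4, u≡18; β=5, v≡9 (mod 19); (18|19)=-1, (9|19)=+1; sign (−1)^0·-1^5·+1^4 = -1.
(a,b)_7: α=0, u≡1; β=-1, v≡6 (mod 7); (1|7)=+1, (6|7)=-1; sign (−1)^0·+1^-1·-1^0 = +1.
(-17, 646646 / ℚ) ramifies at {2, 19}: a division algebra.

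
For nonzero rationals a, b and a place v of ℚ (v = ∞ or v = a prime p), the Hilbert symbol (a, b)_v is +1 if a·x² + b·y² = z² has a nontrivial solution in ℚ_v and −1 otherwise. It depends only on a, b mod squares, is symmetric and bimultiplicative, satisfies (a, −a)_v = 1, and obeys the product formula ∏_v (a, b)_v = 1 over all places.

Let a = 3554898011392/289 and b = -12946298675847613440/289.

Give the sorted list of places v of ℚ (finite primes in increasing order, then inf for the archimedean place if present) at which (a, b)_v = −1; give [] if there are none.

[5, 7]

(a, b) ≡ (13, -70035) mod (ℚ^×)²; places V = {2, 3, 5, 7, 13, 17, 23, 29, ∞}.
(a,b)_3: α=0, u≡1; β=1, v≡1 (mod 3); (1|3)=+1, (1|3)=+1; sign (−1)^0·+1^1·+1^0 = +1.
(a,b)_29: α=2, u≡25; β=3, v≡11 (mod 29); (25|29)=+1, (11|29)=-1; sign (−1)^0·+1^3·-1^2 = +1.
(a,b)_∞: sgn(13)=+, sgn(-70035)=−, so +1.
(a,b)_23: α=2, u≡6; β=3, v≡21 (mod 23); (6|23)=+1, (21|23)=-1; sign (−1)^0·+1^3·-1^2 = +1.
(a,b)_5: α=0, u≡3; β=1, v≡3 (mod 5); (3|5)=-1, (3|5)=-1; sign (−1)^0·-1^1·-1^0 = -1.
(a,b)_2: α=8, β=10; u≡5, v≡5 (mod 8); ε(u)ε(v)=0·0, αω(v)=8·1, βω(u)=10·1; sum ≡ 0  ⇒  +1.
(a,b)_13: α=1, u≡3; β=2, v≡4 (mod 13); (3|13)=+1, (4|13)=+1; sign (−1)^0·+1^2·+1^1 = +1.
(a,b)_17: α=-2, u≡16; β=-2, v≡12 (mod 17); (16|17)=+1, (12|17)=-1; sign (−1)^0·+1^-2·-1^-2 = +1.
(a,b)_7: α=4, u≡6; β=5, v≡6 (mod 7); (6|7)=-1, (6|7)=-1; sign (−1)^0·-1^5·-1^4 = -1.
Ram(13, -70035) = {5, 7}; no ℚ_5-point on the conic.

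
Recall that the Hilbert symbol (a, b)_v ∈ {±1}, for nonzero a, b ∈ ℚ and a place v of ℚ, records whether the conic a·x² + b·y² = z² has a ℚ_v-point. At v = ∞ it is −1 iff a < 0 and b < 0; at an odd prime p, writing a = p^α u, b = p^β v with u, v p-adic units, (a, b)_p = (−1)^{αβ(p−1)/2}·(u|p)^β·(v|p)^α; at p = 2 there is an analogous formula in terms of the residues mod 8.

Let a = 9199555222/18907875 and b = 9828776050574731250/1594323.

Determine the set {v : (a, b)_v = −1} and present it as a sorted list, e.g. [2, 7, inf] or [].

(a, b) ≡ (770, 2310) mod (ℚ^×)²; places V = {2, 3, 5, 7, 11, 13, 17, ∞}.
(a,b)_7: α=-5, u≡5; β=1, v≡1 (mod 7); (5|7)=-1, (1|7)=+1; sign (−1)^1·-1^1·+1^-5 = +1.
(a,b)_∞: sgn(770)=+, sgn(2310)=+, so +1.
(a,b)_17: α=0, u≡14; β=2, v≡1 (mod 17); (14|17)=-1, (1|17)=+1; sign (−1)^0·-1^2·+1^0 = +1.
(a,b)_3: α=-2, u≡2; β=-13, v≡2 (mod 3); (2|3)=-1, (2|3)=-1; sign (−1)^0·-1^-13·-1^-2 = -1.
(a,b)_11: α=5, u≡4; β=5, v≡3 (mod 11); (4|11)=+1, (3|11)=+1; sign (−1)^1·+1^5·+1^5 = -1.
(a,b)_5: α=-3, u≡4; β=5, v≡3 (mod 5); (4|5)=+1, (3|5)=-1; sign (−1)^0·+1^5·-1^-3 = -1.
(a,b)_2: α=1, β=1; u≡1, v≡3 (mod 8); ε(u)ε(v)=0·1, αω(v)=1·1, βω(u)=1·0; sum ≡ 1  ⇒  -1.
(a,b)_13: α=4, u≡12; β=6, v≡9 (mod 13); (12|13)=+1, (9|13)=+1; sign (−1)^0·+1^6·+1^4 = +1.
Ram(770, 2310) = {2, 3, 5, 11}; no ℚ_2-point on the conic.

[2, 3, 5, 11]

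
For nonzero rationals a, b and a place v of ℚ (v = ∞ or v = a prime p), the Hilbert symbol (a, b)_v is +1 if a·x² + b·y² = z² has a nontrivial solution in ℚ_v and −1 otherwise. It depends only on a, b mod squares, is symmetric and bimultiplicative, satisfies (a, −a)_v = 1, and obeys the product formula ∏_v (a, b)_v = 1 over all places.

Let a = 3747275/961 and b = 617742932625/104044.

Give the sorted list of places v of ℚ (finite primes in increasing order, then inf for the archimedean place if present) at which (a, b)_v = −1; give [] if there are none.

(a, b) ≡ (3059, 6555) mod (ℚ^×)²; places V = {2, 3, 5, 7, 13, 19, 23, 31, 37, ∞}.
(a,b)_5: α=2, u≡1; β=3, v≡4 (mod 5); (1|5)=+1, (4|5)=+1; sign (−1)^0·+1^3·+1^2 = +1.
(a,b)_3: α=0, u≡2; β=3, v≡1 (mod 3); (2|3)=-1, (1|3)=+1; sign (−1)^0·-1^3·+1^0 = -1.
(a,b)_13: α=0, u≡1; β=2, v≡9 (mod 13); (1|13)=+1, (9|13)=+1; sign (−1)^0·+1^2·+1^0 = +1.
(a,b)_19: α=1, u≡16; β=-1, v≡3 (mod 19); (16|19)=+1, (3|19)=-1; sign (−1)^1·+1^-1·-1^1 = +1.
(a,b)_37: α=0, u≡11; β=-2, v≡15 (mod 37); (11|37)=+1, (15|37)=-1; sign (−1)^0·+1^-2·-1^0 = +1.
(a,b)_31: α=-2, u≡26; β=2, v≡16 (mod 31); (26|31)=-1, (16|31)=+1; sign (−1)^0·-1^2·+1^-2 = +1.
(a,b)_2: α=0, β=-2; u≡3, v≡3 (mod 8); ε(u)ε(v)=1·1, αω(v)=0·1, βω(u)=-2·1; sum ≡ 1  ⇒  -1.
(a,b)_7: α=3, u≡6; β=2, v≡6 (mod 7); (6|7)=-1, (6|7)=-1; sign (−1)^0·-1^2·-1^3 = -1.
(a,b)_23: α=1, u≡6; β=1, v≡2 (mod 23); (6|23)=+1, (2|23)=+1; sign (−1)^1·+1^1·+1^1 = -1.
(a,b)_∞: sgn(3059)=+, sgn(6555)=+, so +1.
|Ram(3059, 6555)| = 4, even; anisotropic at {2, 3, 7, 23}.

[2, 3, 7, 23]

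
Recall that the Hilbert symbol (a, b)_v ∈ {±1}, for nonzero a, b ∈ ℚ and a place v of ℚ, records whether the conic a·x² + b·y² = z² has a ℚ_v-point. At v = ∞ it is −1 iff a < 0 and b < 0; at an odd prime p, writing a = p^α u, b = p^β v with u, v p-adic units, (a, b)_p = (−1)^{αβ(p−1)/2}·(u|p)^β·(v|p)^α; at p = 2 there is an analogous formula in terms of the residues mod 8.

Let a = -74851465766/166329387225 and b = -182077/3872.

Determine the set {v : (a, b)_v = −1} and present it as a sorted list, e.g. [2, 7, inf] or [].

Mod squares: a ≡ -374, b ≡ -266. Check v ∈ {∞, 2, 3, 5, 7, 11, 17, 19, 37, 43, 47, 53}.
v=43: a=43^2·(≡10), b=43^0·(≡14) mod 43; (10|43)=+1, (14|43)=+1; (−1)^{2·0·21}·(+1)^0·(+1)^2 = +1.
v=7: a=7^2·(≡2), b=7^1·(≡1) mod 7; (2|7)=+1, (1|7)=+1; (−1)^{2·1·3}·(+1)^1·(+1)^2 = +1.
v=11: a=11^1·(≡10), b=11^-2·(≡5) mod 11; (10|11)=-1, (5|11)=+1; (−1)^{1·-2·5}·(-1)^-2·(+1)^1 = +1.
v=17: a=17^1·(≡5), b=17^0·(≡6) mod 17; (5|17)=-1, (6|17)=-1; (−1)^{1·0·8}·(-1)^0·(-1)^1 = -1.
v=19: a=19^-2·(≡7), b=19^1·(≡16) mod 19; (7|19)=+1, (16|19)=+1; (−1)^{-2·1·9}·(+1)^1·(+1)^-2 = +1.
v=37: a=37^0·(≡28), b=37^2·(≡33) mod 37; (28|37)=+1, (33|37)=+1; (−1)^{0·2·18}·(+1)^2·(+1)^0 = +1.
v=5: a=5^-2·(≡1), b=5^0·(≡4) mod 5; (1|5)=+1, (4|5)=+1; (−1)^{-2·0·2}·(+1)^0·(+1)^-2 = +1.
v=53: a=53^-2·(≡8), b=53^0·(≡28) mod 53; (8|53)=-1, (28|53)=+1; (−1)^{-2·0·26}·(-1)^0·(+1)^-2 = +1.
v=3: a=3^-8·(≡1), b=3^0·(≡1) mod 3; (1|3)=+1, (1|3)=+1; (−1)^{-8·0·1}·(+1)^0·(+1)^-8 = +1.
v=∞: -374 < 0 and -266 < 0  ⇒  (a,b)_∞ = -1.
v=47: a=47^2·(≡12), b=47^0·(≡34) mod 47; (12|47)=+1, (34|47)=+1; (−1)^{2·0·23}·(+1)^0·(+1)^2 = +1.
v=2: v_2(a)=1, v_2(b)=-5; units ≡ 5, 3 (mod 8); ε·ε+αω+βω = 0·1+1·1+-5·1 ≡ 0  ⇒  (a,b)_2 = +1.
|Ram(-374, -266)| = 2, even; anisotropic at {17, ∞}.

[17, inf]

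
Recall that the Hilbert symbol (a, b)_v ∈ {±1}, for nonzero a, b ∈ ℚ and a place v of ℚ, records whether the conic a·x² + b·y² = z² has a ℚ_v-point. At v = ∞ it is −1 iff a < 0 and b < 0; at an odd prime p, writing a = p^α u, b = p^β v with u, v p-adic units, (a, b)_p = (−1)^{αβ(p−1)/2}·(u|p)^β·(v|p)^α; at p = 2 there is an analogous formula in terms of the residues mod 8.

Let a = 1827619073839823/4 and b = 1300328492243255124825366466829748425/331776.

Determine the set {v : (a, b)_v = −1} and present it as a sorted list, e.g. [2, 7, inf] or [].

(a, b) ≡ (3595063967, 168113) mod (ℚ^×)²; places V = {2, 3, 5, 7, 11, 17, 19, 23, 29, 31, 37, 41, ∞}.
(a,b)_2: α=-2, β=-12; u≡7, v≡1 (mod 8); ε(u)ε(v)=1·0, αω(v)=-2·0, βω(u)=-12·0; sum ≡ 0  ⇒  +1.
(a,b)_41: α=1, u≡23; β=2, v≡27 (mod 41); (23|41)=+1, (27|41)=-1; sign (−1)^0·+1^2·-1^1 = -1.
(a,b)_7: α=0, u≡3; β=2, v≡1 (mod 7); (3|7)=-1, (1|7)=+1; sign (−1)^0·-1^2·+1^0 = +1.
(a,b)_23: α=3, u≡2; β=4, v≡4 (mod 23); (2|23)=+1, (4|23)=+1; sign (−1)^0·+1^4·+1^3 = +1.
(a,b)_11: α=1, u≡5; β=3, v≡4 (mod 11); (5|11)=+1, (4|11)=+1; sign (−1)^1·+1^3·+1^1 = -1.
(a,b)_19: α=1, u≡13; β=2, v≡9 (mod 19); (13|19)=-1, (9|19)=+1; sign (−1)^0·-1^2·+1^1 = +1.
(a,b)_5: α=0, u≡2; β=2, v≡2 (mod 5); (2|5)=-1, (2|5)=-1; sign (−1)^0·-1^2·-1^0 = +1.
(a,b)_3: α=0, u≡2; β=-4, v≡2 (mod 3); (2|3)=-1, (2|3)=-1; sign (−1)^0·-1^-4·-1^0 = +1.
(a,b)_29: α=1, u≡14; β=3, v≡21 (mod 29); (14|29)=-1, (21|29)=-1; sign (−1)^0·-1^3·-1^1 = +1.
(a,b)_37: α=1, u≡26; β=2, v≡5 (mod 37); (26|37)=+1, (5|37)=-1; sign (−1)^0·+1^2·-1^1 = -1.
(a,b)_31: α=2, u≡6; β=5, v≡6 (mod 31); (6|31)=-1, (6|31)=-1; sign (−1)^0·-1^5·-1^2 = -1.
(a,b)_∞: sgn(3595063967)=+, sgn(168113)=+, so +1.
(a,b)_17: α=1, u≡3; β=3, v≡12 (mod 17); (3|17)=-1, (12|17)=-1; sign (−1)^0·-1^3·-1^1 = +1.
(3595063967, 168113 / ℚ) ramifies at {11, 31, 37, 41}: a division algebra.

[11, 31, 37, 41]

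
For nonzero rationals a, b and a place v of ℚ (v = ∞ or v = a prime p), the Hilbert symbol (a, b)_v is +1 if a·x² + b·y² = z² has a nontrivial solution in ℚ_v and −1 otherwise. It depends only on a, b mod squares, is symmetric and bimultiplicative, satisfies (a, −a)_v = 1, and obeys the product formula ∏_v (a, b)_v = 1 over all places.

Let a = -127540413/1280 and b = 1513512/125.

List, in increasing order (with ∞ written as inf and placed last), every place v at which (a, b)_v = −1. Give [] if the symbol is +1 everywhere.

[3, 7, 11, 13]

(a, b) ≡ (-385, 4290) mod (ℚ^×)²; places V = {2, 3, 5, 7, 11, 13, ∞}.
(a,b)_5: α=-1, u≡2; β=-3, v≡2 (mod 5); (2|5)=-1, (2|5)=-1; sign (−1)^0·-1^-3·-1^-1 = +1.
(a,b)_∞: sgn(-385)=−, sgn(4290)=+, so +1.
(a,b)_2: α=-8, β=3; u≡7, v≡1 (mod 8); ε(u)ε(v)=1·0, αω(v)=-8·0, βω(u)=3·0; sum ≡ 0  ⇒  +1.
(a,b)_13: α=2, u≡2; β=1, v≡6 (mod 13); (2|13)=-1, (6|13)=-1; sign (−1)^0·-1^1·-1^2 = -1.
(a,b)_7: α=1, u≡4; β=2, v≡3 (mod 7); (4|7)=+1, (3|7)=-1; sign (−1)^0·+1^2·-1^1 = -1.
(a,b)_11: α=3, u≡5; β=1, v≡1 (mod 11); (5|11)=+1, (1|11)=+1; sign (−1)^1·+1^1·+1^3 = -1.
(a,b)_3: α=4, u≡2; β=3, v≡2 (mod 3); (2|3)=-1, (2|3)=-1; sign (−1)^0·-1^3·-1^4 = -1.
Ram(-385, 4290) = {3, 7, 11, 13}; no ℚ_3-point on the conic.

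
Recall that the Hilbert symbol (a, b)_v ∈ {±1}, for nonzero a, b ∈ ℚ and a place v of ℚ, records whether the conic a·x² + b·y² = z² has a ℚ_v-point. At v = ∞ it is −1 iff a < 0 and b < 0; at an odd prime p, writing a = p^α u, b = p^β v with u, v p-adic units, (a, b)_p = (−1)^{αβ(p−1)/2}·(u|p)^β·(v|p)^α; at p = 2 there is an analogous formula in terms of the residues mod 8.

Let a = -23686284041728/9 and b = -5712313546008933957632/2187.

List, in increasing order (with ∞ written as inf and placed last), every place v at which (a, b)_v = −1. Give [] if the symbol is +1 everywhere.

(a, b) ≡ (-1102, -7854) mod (ℚ^×)²; places V = {2, 3, 7, 11, 17, 19, 29, ∞}.
(a,b)_3: α=-2, u≡2; β=-7, v≡1 (mod 3); (2|3)=-1, (1|3)=+1; sign (−1)^0·-1^-7·+1^-2 = -1.
(a,b)_29: α=1, u≡5; β=2, v≡22 (mod 29); (5|29)=+1, (22|29)=+1; sign (−1)^0·+1^2·+1^1 = +1.
(a,b)_19: α=1, u≡13; β=2, v≡13 (mod 19); (13|19)=-1, (13|19)=-1; sign (−1)^0·-1^2·-1^1 = -1.
(a,b)_17: α=2, u≡14; β=3, v≡6 (mod 17); (14|17)=-1, (6|17)=-1; sign (−1)^0·-1^3·-1^2 = -1.
(a,b)_∞: sgn(-1102)=−, sgn(-7854)=−, so -1.
(a,b)_7: α=4, u≡4; β=3, v≡3 (mod 7); (4|7)=+1, (3|7)=-1; sign (−1)^0·+1^3·-1^4 = +1.
(a,b)_2: α=9, β=23; u≡1, v≡1 (mod 8); ε(u)ε(v)=0·0, αω(v)=9·0, βω(u)=23·0; sum ≡ 0  ⇒  +1.
(a,b)_11: α=2, u≡5; β=3, v≡1 (mod 11); (5|11)=+1, (1|11)=+1; sign (−1)^0·+1^3·+1^2 = +1.
(-1102, -7854 / ℚ) ramifies at {3, 17, 19, ∞}: a division algebra.

[3, 17, 19, inf]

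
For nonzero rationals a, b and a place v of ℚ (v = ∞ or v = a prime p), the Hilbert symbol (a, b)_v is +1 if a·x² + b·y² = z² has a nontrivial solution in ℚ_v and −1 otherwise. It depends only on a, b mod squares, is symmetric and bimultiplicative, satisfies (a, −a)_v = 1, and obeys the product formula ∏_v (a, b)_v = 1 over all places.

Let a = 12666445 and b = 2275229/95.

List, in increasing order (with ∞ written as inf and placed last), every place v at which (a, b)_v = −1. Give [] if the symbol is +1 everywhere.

(a, b) ≡ (12666445, 408595) mod (ℚ^×)²; places V = {2, 5, 11, 17, 19, 23, 31, ∞}.
(a,b)_2: α=0, β=0; u≡5, v≡3 (mod 8); ε(u)ε(v)=0·1, αω(v)=0·1, βω(u)=0·1; sum ≡ 0  ⇒  +1.
(a,b)_∞: sgn(12666445)=+, sgn(408595)=+, so +1.
(a,b)_23: α=1, u≡3; β=3, v≡1 (mod 23); (3|23)=+1, (1|23)=+1; sign (−1)^1·+1^3·+1^1 = -1.
(a,b)_11: α=1, u≡4; β=1, v≡4 (mod 11); (4|11)=+1, (4|11)=+1; sign (−1)^1·+1^1·+1^1 = -1.
(a,b)_31: α=1, u≡15; β=0, v≡23 (mod 31); (15|31)=-1, (23|31)=-1; sign (−1)^0·-1^0·-1^1 = -1.
(a,b)_17: α=1, u≡9; β=1, v≡3 (mod 17); (9|17)=+1, (3|17)=-1; sign (−1)^0·+1^1·-1^1 = -1.
(a,b)_5: α=1, u≡4; β=-1, v≡1 (mod 5); (4|5)=+1, (1|5)=+1; sign (−1)^0·+1^-1·+1^1 = +1.
(a,b)_19: α=1, u≡2; β=-1, v≡11 (mod 19); (2|19)=-1, (11|19)=+1; sign (−1)^1·-1^-1·+1^1 = +1.
(12666445, 408595 / ℚ) ramifies at {11, 17, 23, 31}: a division algebra.

[11, 17, 23, 31]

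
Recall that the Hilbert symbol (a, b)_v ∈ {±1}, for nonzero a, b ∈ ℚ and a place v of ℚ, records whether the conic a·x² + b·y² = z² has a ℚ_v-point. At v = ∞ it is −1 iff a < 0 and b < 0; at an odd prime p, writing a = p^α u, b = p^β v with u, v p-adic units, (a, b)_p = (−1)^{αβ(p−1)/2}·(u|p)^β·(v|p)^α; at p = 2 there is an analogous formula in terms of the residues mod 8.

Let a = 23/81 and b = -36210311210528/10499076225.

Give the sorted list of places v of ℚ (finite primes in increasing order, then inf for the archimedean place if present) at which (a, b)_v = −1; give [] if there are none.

Mod squares: a ≡ 23, b ≡ -962. Check v ∈ {∞, 2, 3, 5, 7, 11, 13, 23, 37, 41}.
v=3: a=3^-4·(≡2), b=3^-8·(≡1) mod 3; (2|3)=-1, (1|3)=+1; (−1)^{-4·-8·1}·(-1)^-8·(+1)^-4 = +1.
v=41: a=41^0·(≡18), b=41^2·(≡24) mod 41; (18|41)=+1, (24|41)=-1; (−1)^{0·2·20}·(+1)^2·(-1)^0 = +1.
v=7: a=7^0·(≡4), b=7^2·(≡1) mod 7; (4|7)=+1, (1|7)=+1; (−1)^{0·2·3}·(+1)^2·(+1)^0 = +1.
v=13: a=13^0·(≡12), b=13^5·(≡12) mod 13; (12|13)=+1, (12|13)=+1; (−1)^{0·5·6}·(+1)^5·(+1)^0 = +1.
v=23: a=23^1·(≡2), b=23^-2·(≡4) mod 23; (2|23)=+1, (4|23)=+1; (−1)^{1·-2·11}·(+1)^-2·(+1)^1 = +1.
v=∞: 23 > 0 and -962 < 0  ⇒  (a,b)_∞ = +1.
v=2: v_2(a)=0, v_2(b)=5; units ≡ 7, 7 (mod 8); ε·ε+αω+βω = 1·1+0·0+5·0 ≡ 1  ⇒  (a,b)_2 = -1.
v=5: a=5^0·(≡3), b=5^-2·(≡3) mod 5; (3|5)=-1, (3|5)=-1; (−1)^{0·-2·2}·(-1)^-2·(-1)^0 = +1.
v=11: a=11^0·(≡3), b=11^-2·(≡10) mod 11; (3|11)=+1, (10|11)=-1; (−1)^{0·-2·5}·(+1)^-2·(-1)^0 = +1.
v=37: a=37^0·(≡35), b=37^1·(≡36) mod 37; (35|37)=-1, (36|37)=+1; (−1)^{0·1·18}·(-1)^1·(+1)^0 = -1.
(23, -962 / ℚ) ramifies at {2, 37}: a division algebra.

[2, 37]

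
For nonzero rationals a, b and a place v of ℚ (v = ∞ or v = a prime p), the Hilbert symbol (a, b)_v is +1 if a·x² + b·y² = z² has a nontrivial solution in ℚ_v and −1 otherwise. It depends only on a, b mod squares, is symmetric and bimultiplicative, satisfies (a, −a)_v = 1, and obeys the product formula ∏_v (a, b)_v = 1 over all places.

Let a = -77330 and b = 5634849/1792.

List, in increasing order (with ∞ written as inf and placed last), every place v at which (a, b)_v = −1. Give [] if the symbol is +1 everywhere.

(a, b) ≡ (-77330, 903) mod (ℚ^×)²; places V = {2, 3, 5, 7, 11, 19, 37, 43, ∞}.
(a,b)_∞: sgn(-77330)=−, sgn(903)=+, so +1.
(a,b)_37: α=1, u≡19; β=0, v≡19 (mod 37); (19|37)=-1, (19|37)=-1; sign (−1)^0·-1^0·-1^1 = -1.
(a,b)_5: α=1, u≡4; β=0, v≡2 (mod 5); (4|5)=+1, (2|5)=-1; sign (−1)^0·+1^0·-1^1 = -1.
(a,b)_11: α=1, u≡10; β=2, v≡5 (mod 11); (10|11)=-1, (5|11)=+1; sign (−1)^0·-1^2·+1^1 = +1.
(a,b)_3: α=0, u≡1; β=1, v≡1 (mod 3); (1|3)=+1, (1|3)=+1; sign (−1)^0·+1^1·+1^0 = +1.
(a,b)_19: α=1, u≡15; β=2, v≡8 (mod 19); (15|19)=-1, (8|19)=-1; sign (−1)^0·-1^2·-1^1 = -1.
(a,b)_7: α=0, u≡6; β=-1, v≡6 (mod 7); (6|7)=-1, (6|7)=-1; sign (−1)^0·-1^-1·-1^0 = -1.
(a,b)_43: α=0, u≡27; β=1, v≡23 (mod 43); (27|43)=-1, (23|43)=+1; sign (−1)^0·-1^1·+1^0 = -1.
(a,b)_2: α=1, β=-8; u≡7, v≡7 (mod 8); ε(u)ε(v)=1·1, αω(v)=1·0, βω(u)=-8·0; sum ≡ 1  ⇒  -1.
Ram(-77330, 903) = {2, 5, 7, 19, 37, 43}; no ℚ_2-point on the conic.

[2, 5, 7, 19, 37, 43]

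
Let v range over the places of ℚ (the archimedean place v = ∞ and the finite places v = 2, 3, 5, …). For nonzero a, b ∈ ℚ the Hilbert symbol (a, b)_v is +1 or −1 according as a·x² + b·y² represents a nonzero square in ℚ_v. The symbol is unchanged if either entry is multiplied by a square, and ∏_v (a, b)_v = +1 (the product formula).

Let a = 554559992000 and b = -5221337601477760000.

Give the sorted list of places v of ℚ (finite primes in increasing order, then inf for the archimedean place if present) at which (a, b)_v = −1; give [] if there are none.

(a, b) ≡ (346599995, -589) mod (ℚ^×)²; places V = {2, 5, 7, 17, 19, 23, 31, 43, ∞}.
(a,b)_5: α=3, u≡1; β=4, v≡4 (mod 5); (1|5)=+1, (4|5)=+1; sign (−1)^0·+1^4·+1^3 = +1.
(a,b)_∞: sgn(346599995)=+, sgn(-589)=−, so +1.
(a,b)_2: α=6, β=10; u≡3, v≡3 (mod 8); ε(u)ε(v)=1·1, αω(v)=6·1, βω(u)=10·1; sum ≡ 1  ⇒  -1.
(a,b)_31: α=1, u≡12; β=1, v≡15 (mod 31); (12|31)=-1, (15|31)=-1; sign (−1)^1·-1^1·-1^1 = -1.
(a,b)_7: α=1, u≡1; β=2, v≡3 (mod 7); (1|7)=+1, (3|7)=-1; sign (−1)^0·+1^2·-1^1 = -1.
(a,b)_23: α=1, u≡5; β=2, v≡16 (mod 23); (5|23)=-1, (16|23)=+1; sign (−1)^0·-1^2·+1^1 = +1.
(a,b)_43: α=1, u≡3; β=2, v≡31 (mod 43); (3|43)=-1, (31|43)=+1; sign (−1)^0·-1^2·+1^1 = +1.
(a,b)_19: α=1, u≡3; β=1, v≡16 (mod 19); (3|19)=-1, (16|19)=+1; sign (−1)^1·-1^1·+1^1 = +1.
(a,b)_17: α=1, u≡15; β=2, v≡11 (mod 17); (15|17)=+1, (11|17)=-1; sign (−1)^0·+1^2·-1^1 = -1.
(346599995, -589 / ℚ) ramifies at {2, 7, 17, 31}: a division algebra.

[2, 7, 17, 31]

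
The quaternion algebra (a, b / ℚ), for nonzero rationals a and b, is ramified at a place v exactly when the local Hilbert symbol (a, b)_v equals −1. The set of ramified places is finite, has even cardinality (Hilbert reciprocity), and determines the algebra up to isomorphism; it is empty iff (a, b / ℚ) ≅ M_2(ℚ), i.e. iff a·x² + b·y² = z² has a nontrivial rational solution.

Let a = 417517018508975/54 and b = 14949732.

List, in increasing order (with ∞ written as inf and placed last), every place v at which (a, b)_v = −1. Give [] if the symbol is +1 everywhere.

Mod squares: a ≡ 3306, b ≡ 10353. Check v ∈ {∞, 2, 3, 5, 7, 11, 17, 19, 29}.
v=3: a=3^-3·(≡1), b=3^1·(≡1) mod 3; (1|3)=+1, (1|3)=+1; (−1)^{-3·1·1}·(+1)^1·(+1)^-3 = -1.
v=5: a=5^2·(≡1), b=5^0·(≡2) mod 5; (1|5)=+1, (2|5)=-1; (−1)^{2·0·2}·(+1)^0·(-1)^2 = +1.
v=2: v_2(a)=-1, v_2(b)=2; units ≡ 5, 1 (mod 8); ε·ε+αω+βω = 0·0+-1·0+2·1 ≡ 0  ⇒  (a,b)_2 = +1.
v=17: a=17^2·(≡8), b=17^1·(≡3) mod 17; (8|17)=+1, (3|17)=-1; (−1)^{2·1·8}·(+1)^1·(-1)^2 = +1.
v=11: a=11^2·(≡10), b=11^0·(≡6) mod 11; (10|11)=-1, (6|11)=-1; (−1)^{2·0·5}·(-1)^0·(-1)^2 = +1.
v=∞: 3306 > 0 and 10353 > 0  ⇒  (a,b)_∞ = +1.
v=19: a=19^3·(≡13), b=19^2·(≡11) mod 19; (13|19)=-1, (11|19)=+1; (−1)^{3·2·9}·(-1)^2·(+1)^3 = +1.
v=29: a=29^1·(≡15), b=29^1·(≡4) mod 29; (15|29)=-1, (4|29)=+1; (−1)^{1·1·14}·(-1)^1·(+1)^1 = -1.
v=7: a=7^4·(≡1), b=7^1·(≡4) mod 7; (1|7)=+1, (4|7)=+1; (−1)^{4·1·3}·(+1)^1·(+1)^4 = +1.
Ram(3306, 10353) = {3, 29}; no ℚ_3-point on the conic.

[3, 29]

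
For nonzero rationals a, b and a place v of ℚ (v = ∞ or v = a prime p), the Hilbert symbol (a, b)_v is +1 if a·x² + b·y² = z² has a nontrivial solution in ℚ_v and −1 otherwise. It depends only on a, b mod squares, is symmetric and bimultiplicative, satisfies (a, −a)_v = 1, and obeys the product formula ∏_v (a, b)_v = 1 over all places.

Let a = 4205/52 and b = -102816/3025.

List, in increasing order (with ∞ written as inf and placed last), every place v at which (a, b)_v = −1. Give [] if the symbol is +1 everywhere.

Mod squares: a ≡ 65, b ≡ -714. Check v ∈ {∞, 2, 3, 5, 7, 11, 13, 17, 29}.
v=17: a=17^0·(≡6), b=17^1·(≡13) mod 17; (6|17)=-1, (13|17)=+1; (−1)^{0·1·8}·(-1)^1·(+1)^0 = -1.
v=2: v_2(a)=-2, v_2(b)=5; units ≡ 1, 3 (mod 8); ε·ε+αω+βω = 0·1+-2·1+5·0 ≡ 0  ⇒  (a,b)_2 = +1.
v=3: a=3^0·(≡2), b=3^3·(≡2) mod 3; (2|3)=-1, (2|3)=-1; (−1)^{0·3·1}·(-1)^3·(-1)^0 = -1.
v=11: a=11^0·(≡10), b=11^-2·(≡4) mod 11; (10|11)=-1, (4|11)=+1; (−1)^{0·-2·5}·(-1)^-2·(+1)^0 = +1.
v=5: a=5^1·(≡3), b=5^-2·(≡4) mod 5; (3|5)=-1, (4|5)=+1; (−1)^{1·-2·2}·(-1)^-2·(+1)^1 = +1.
v=∞: 65 > 0 and -714 < 0  ⇒  (a,b)_∞ = +1.
v=13: a=13^-1·(≡8), b=13^0·(≡3) mod 13; (8|13)=-1, (3|13)=+1; (−1)^{-1·0·6}·(-1)^0·(+1)^-1 = +1.
v=7: a=7^0·(≡4), b=7^1·(≡5) mod 7; (4|7)=+1, (5|7)=-1; (−1)^{0·1·3}·(+1)^1·(-1)^0 = +1.
v=29: a=29^2·(≡4), b=29^0·(≡2) mod 29; (4|29)=+1, (2|29)=-1; (−1)^{2·0·14}·(+1)^0·(-1)^2 = +1.
Ram(65, -714) = {3, 17}; no ℚ_3-point on the conic.

[3, 17]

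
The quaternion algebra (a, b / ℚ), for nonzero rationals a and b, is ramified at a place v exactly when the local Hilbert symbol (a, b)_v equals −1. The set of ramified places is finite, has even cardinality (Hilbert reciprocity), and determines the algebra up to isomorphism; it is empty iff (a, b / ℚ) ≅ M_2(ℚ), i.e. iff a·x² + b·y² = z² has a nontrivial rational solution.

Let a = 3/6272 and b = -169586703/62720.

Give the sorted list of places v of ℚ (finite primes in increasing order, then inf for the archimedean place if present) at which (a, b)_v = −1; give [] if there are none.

[2, 3, 11, 13]

(a, b) ≡ (6, -715) mod (ℚ^×)²; places V = {2, 3, 5, 7, 11, 13, ∞}.
(a,b)_3: α=1, u≡2; β=4, v≡2 (mod 3); (2|3)=-1, (2|3)=-1; sign (−1)^0·-1^4·-1^1 = -1.
(a,b)_5: α=0, u≡4; β=-1, v≡3 (mod 5); (4|5)=+1, (3|5)=-1; sign (−1)^0·+1^-1·-1^0 = +1.
(a,b)_2: α=-7, β=-8; u≡3, v≡5 (mod 8); ε(u)ε(v)=1·0, αω(v)=-7·1, βω(u)=-8·1; sum ≡ 1  ⇒  -1.
(a,b)_∞: sgn(6)=+, sgn(-715)=−, so +1.
(a,b)_11: α=0, u≡7; β=5, v≡4 (mod 11); (7|11)=-1, (4|11)=+1; sign (−1)^0·-1^5·+1^0 = -1.
(a,b)_7: α=-2, u≡5; β=-2, v≡6 (mod 7); (5|7)=-1, (6|7)=-1; sign (−1)^0·-1^-2·-1^-2 = +1.
(a,b)_13: α=0, u≡7; β=1, v≡12 (mod 13); (7|13)=-1, (12|13)=+1; sign (−1)^0·-1^1·+1^0 = -1.
(6, -715 / ℚ) ramifies at {2, 3, 11, 13}: a division algebra.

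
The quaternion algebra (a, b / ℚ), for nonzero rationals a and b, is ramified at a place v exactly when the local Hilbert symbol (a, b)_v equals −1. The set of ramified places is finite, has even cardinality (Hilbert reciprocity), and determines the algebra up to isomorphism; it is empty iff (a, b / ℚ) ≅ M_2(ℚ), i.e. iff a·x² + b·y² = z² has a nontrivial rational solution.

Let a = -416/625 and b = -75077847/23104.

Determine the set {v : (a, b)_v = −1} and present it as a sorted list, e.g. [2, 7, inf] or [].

Mod squares: a ≡ -26, b ≡ -926887. Check v ∈ {∞, 2, 3, 5, 13, 19, 37, 41, 47}.
v=37: a=37^0·(≡30), b=37^1·(≡13) mod 37; (30|37)=+1, (13|37)=-1; (−1)^{0·1·18}·(+1)^1·(-1)^0 = +1.
v=47: a=47^0·(≡24), b=47^1·(≡10) mod 47; (24|47)=+1, (10|47)=-1; (−1)^{0·1·23}·(+1)^1·(-1)^0 = +1.
v=5: a=5^-4·(≡4), b=5^0·(≡2) mod 5; (4|5)=+1, (2|5)=-1; (−1)^{-4·0·2}·(+1)^0·(-1)^-4 = +1.
v=3: a=3^0·(≡1), b=3^4·(≡2) mod 3; (1|3)=+1, (2|3)=-1; (−1)^{0·4·1}·(+1)^4·(-1)^0 = +1.
v=19: a=19^0·(≡18), b=19^-2·(≡1) mod 19; (18|19)=-1, (1|19)=+1; (−1)^{0·-2·9}·(-1)^-2·(+1)^0 = +1.
v=41: a=41^0·(≡24), b=41^1·(≡32) mod 41; (24|41)=-1, (32|41)=+1; (−1)^{0·1·20}·(-1)^1·(+1)^0 = -1.
v=∞: -26 < 0 and -926887 < 0  ⇒  (a,b)_∞ = -1.
v=13: a=13^1·(≡7), b=13^1·(≡6) mod 13; (7|13)=-1, (6|13)=-1; (−1)^{1·1·6}·(-1)^1·(-1)^1 = +1.
v=2: v_2(a)=5, v_2(b)=-6; units ≡ 3, 1 (mod 8); ε·ε+αω+βω = 1·0+5·0+-6·1 ≡ 0  ⇒  (a,b)_2 = +1.
Ram(-26, -926887) = {41, ∞}; no ℚ_41-point on the conic.

[41, inf]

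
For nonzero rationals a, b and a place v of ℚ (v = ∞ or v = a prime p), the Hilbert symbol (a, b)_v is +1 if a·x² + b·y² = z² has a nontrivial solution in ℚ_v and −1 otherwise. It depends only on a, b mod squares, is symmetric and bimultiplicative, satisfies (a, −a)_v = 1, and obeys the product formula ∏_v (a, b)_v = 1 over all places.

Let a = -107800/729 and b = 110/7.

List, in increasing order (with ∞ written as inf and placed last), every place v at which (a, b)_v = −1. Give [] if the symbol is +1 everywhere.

[2, 5, 7, 11]

Mod squares: a ≡ -22, b ≡ 770. Check v ∈ {∞, 2, 3, 5, 7, 11}.
v=7: a=7^2·(≡5), b=7^-1·(≡5) mod 7; (5|7)=-1, (5|7)=-1; (−1)^{2·-1·3}·(-1)^-1·(-1)^2 = -1.
v=3: a=3^-6·(≡2), b=3^0·(≡2) mod 3; (2|3)=-1, (2|3)=-1; (−1)^{-6·0·1}·(-1)^0·(-1)^-6 = +1.
v=11: a=11^1·(≡4), b=11^1·(≡3) mod 11; (4|11)=+1, (3|11)=+1; (−1)^{1·1·5}·(+1)^1·(+1)^1 = -1.
v=2: v_2(a)=3, v_2(b)=1; units ≡ 5, 1 (mod 8); ε·ε+αω+βω = 0·0+3·0+1·1 ≡ 1  ⇒  (a,b)_2 = -1.
v=∞: -22 < 0 and 770 > 0  ⇒  (a,b)_∞ = +1.
v=5: a=5^2·(≡2), b=5^1·(≡1) mod 5; (2|5)=-1, (1|5)=+1; (−1)^{2·1·2}·(-1)^1·(+1)^2 = -1.
|Ram(-22, 770)| = 4, even; anisotropic at {2, 5, 7, 11}.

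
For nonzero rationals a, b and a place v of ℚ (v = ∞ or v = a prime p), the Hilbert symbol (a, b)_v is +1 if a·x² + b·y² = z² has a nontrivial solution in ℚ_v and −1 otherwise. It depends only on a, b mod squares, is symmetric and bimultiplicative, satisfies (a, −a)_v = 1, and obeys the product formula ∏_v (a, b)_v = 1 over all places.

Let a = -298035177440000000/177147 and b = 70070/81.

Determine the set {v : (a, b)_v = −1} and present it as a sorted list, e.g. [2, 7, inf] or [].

[2, 3, 11, 13]

(a, b) ≡ (-330, 1430) mod (ℚ^×)²; places V = {2, 3, 5, 7, 11, 13, ∞}.
(a,b)_11: α=3, u≡5; β=1, v≡3 (mod 11); (5|11)=+1, (3|11)=+1; sign (−1)^1·+1^1·+1^3 = -1.
(a,b)_∞: sgn(-330)=−, sgn(1430)=+, so +1.
(a,b)_2: α=11, β=1; u≡3, v≡3 (mod 8); ε(u)ε(v)=1·1, αω(v)=11·1, βω(u)=1·1; sum ≡ 1  ⇒  -1.
(a,b)_7: α=2, u≡3; β=2, v≡4 (mod 7); (3|7)=-1, (4|7)=+1; sign (−1)^0·-1^2·+1^2 = +1.
(a,b)_5: α=7, u≡4; β=1, v≡4 (mod 5); (4|5)=+1, (4|5)=+1; sign (−1)^0·+1^1·+1^7 = +1.
(a,b)_13: α=4, u≡11; β=1, v≡7 (mod 13); (11|13)=-1, (7|13)=-1; sign (−1)^0·-1^1·-1^4 = -1.
(a,b)_3: α=-11, u≡1; β=-4, v≡2 (mod 3); (1|3)=+1, (2|3)=-1; sign (−1)^0·+1^-4·-1^-11 = -1.
(-330, 1430 / ℚ) ramifies at {2, 3, 11, 13}: a division algebra.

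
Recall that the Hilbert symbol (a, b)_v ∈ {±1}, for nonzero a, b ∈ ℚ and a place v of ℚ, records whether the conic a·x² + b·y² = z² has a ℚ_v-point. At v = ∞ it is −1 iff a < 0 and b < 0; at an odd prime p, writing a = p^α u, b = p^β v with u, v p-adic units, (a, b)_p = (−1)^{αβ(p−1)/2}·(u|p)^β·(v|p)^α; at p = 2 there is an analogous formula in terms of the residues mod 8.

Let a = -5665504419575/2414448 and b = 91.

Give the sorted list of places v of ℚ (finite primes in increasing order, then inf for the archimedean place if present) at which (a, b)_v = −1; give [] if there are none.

Mod squares: a ≡ -3289, b ≡ 91. Check v ∈ {∞, 2, 3, 5, 7, 11, 13, 23, 47}.
v=5: a=5^2·(≡4), b=5^0·(≡1) mod 5; (4|5)=+1, (1|5)=+1; (−1)^{2·0·2}·(+1)^0·(+1)^2 = +1.
v=23: a=23^-1·(≡6), b=23^0·(≡22) mod 23; (6|23)=+1, (22|23)=-1; (−1)^{-1·0·11}·(+1)^0·(-1)^-1 = -1.
v=11: a=11^5·(≡9), b=11^0·(≡3) mod 11; (9|11)=+1, (3|11)=+1; (−1)^{5·0·5}·(+1)^0·(+1)^5 = +1.
v=∞: -3289 < 0 and 91 > 0  ⇒  (a,b)_∞ = +1.
v=2: v_2(a)=-4, v_2(b)=0; units ≡ 7, 3 (mod 8); ε·ε+αω+βω = 1·1+-4·1+0·0 ≡ 1  ⇒  (a,b)_2 = -1.
v=3: a=3^-8·(≡2), b=3^0·(≡1) mod 3; (2|3)=-1, (1|3)=+1; (−1)^{-8·0·1}·(-1)^0·(+1)^-8 = +1.
v=47: a=47^2·(≡4), b=47^0·(≡44) mod 47; (4|47)=+1, (44|47)=-1; (−1)^{2·0·23}·(+1)^0·(-1)^2 = +1.
v=13: a=13^1·(≡6), b=13^1·(≡7) mod 13; (6|13)=-1, (7|13)=-1; (−1)^{1·1·6}·(-1)^1·(-1)^1 = +1.
v=7: a=7^2·(≡4), b=7^1·(≡6) mod 7; (4|7)=+1, (6|7)=-1; (−1)^{2·1·3}·(+1)^1·(-1)^2 = +1.
|Ram(-3289, 91)| = 2, even; anisotropic at {2, 23}.

[2, 23]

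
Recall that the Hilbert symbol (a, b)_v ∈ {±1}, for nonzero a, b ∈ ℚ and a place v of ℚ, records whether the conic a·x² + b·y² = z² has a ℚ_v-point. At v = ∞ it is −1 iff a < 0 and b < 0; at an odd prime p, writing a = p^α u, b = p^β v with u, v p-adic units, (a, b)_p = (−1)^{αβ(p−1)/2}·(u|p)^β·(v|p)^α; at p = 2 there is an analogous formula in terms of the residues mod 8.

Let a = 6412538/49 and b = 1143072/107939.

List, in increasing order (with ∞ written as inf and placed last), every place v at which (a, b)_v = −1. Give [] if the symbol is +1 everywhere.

(a, b) ≡ (12122, 598) mod (ℚ^×)²; places V = {2, 3, 7, 11, 13, 19, 23, 29, ∞}.
(a,b)_∞: sgn(12122)=+, sgn(598)=+, so +1.
(a,b)_7: α=-2, u≡6; β=2, v≡3 (mod 7); (6|7)=-1, (3|7)=-1; sign (−1)^0·-1^2·-1^-2 = +1.
(a,b)_23: α=2, u≡8; β=-1, v≡18 (mod 23); (8|23)=+1, (18|23)=+1; sign (−1)^0·+1^-1·+1^2 = +1.
(a,b)_2: α=1, β=5; u≡5, v≡3 (mod 8); ε(u)ε(v)=0·1, αω(v)=1·1, βω(u)=5·1; sum ≡ 0  ⇒  +1.
(a,b)_3: α=0, u≡2; β=6, v≡1 (mod 3); (2|3)=-1, (1|3)=+1; sign (−1)^0·-1^6·+1^0 = +1.
(a,b)_11: α=1, u≡7; β=0, v≡1 (mod 11); (7|11)=-1, (1|11)=+1; sign (−1)^0·-1^0·+1^1 = +1.
(a,b)_29: α=1, u≡10; β=0, v≡8 (mod 29); (10|29)=-1, (8|29)=-1; sign (−1)^0·-1^0·-1^1 = -1.
(a,b)_19: α=1, u≡16; β=-2, v≡5 (mod 19); (16|19)=+1, (5|19)=+1; sign (−1)^0·+1^-2·+1^1 = +1.
(a,b)_13: α=0, u≡8; β=-1, v≡11 (mod 13); (8|13)=-1, (11|13)=-1; sign (−1)^0·-1^-1·-1^0 = -1.
(12122, 598 / ℚ) ramifies at {13, 29}: a division algebra.

[13, 29]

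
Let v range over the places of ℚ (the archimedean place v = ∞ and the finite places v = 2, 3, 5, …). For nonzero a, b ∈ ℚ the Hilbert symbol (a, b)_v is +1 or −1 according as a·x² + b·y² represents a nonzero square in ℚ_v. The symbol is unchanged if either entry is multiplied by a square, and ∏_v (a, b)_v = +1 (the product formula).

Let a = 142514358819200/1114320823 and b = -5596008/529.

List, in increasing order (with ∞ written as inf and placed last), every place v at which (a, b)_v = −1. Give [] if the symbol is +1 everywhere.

[3, 43]

(a, b) ≡ (419594, -11562) mod (ℚ^×)²; places V = {2, 3, 5, 7, 11, 17, 23, 31, 37, 41, 43, 47, 53, ∞}.
(a,b)_3: α=0, u≡2; β=1, v≡1 (mod 3); (2|3)=-1, (1|3)=+1; sign (−1)^0·-1^1·+1^0 = -1.
(a,b)_53: α=2, u≡1; β=0, v≡3 (mod 53); (1|53)=+1, (3|53)=-1; sign (−1)^0·+1^0·-1^2 = +1.
(a,b)_11: α=-2, u≡2; β=2, v≡7 (mod 11); (2|11)=-1, (7|11)=-1; sign (−1)^0·-1^2·-1^-2 = +1.
(a,b)_7: α=-1, u≡2; β=0, v≡4 (mod 7); (2|7)=+1, (4|7)=+1; sign (−1)^0·+1^0·+1^-1 = +1.
(a,b)_37: α=-2, u≡18; β=0, v≡22 (mod 37); (18|37)=-1, (22|37)=-1; sign (−1)^0·-1^0·-1^-2 = +1.
(a,b)_41: α=1, u≡39; β=1, v≡10 (mod 41); (39|41)=+1, (10|41)=+1; sign (−1)^0·+1^1·+1^1 = +1.
(a,b)_∞: sgn(419594)=+, sgn(-11562)=−, so +1.
(a,b)_17: α=1, u≡15; β=0, v≡9 (mod 17); (15|17)=+1, (9|17)=+1; sign (−1)^0·+1^0·+1^1 = +1.
(a,b)_5: α=2, u≡1; β=0, v≡3 (mod 5); (1|5)=+1, (3|5)=-1; sign (−1)^0·+1^0·-1^2 = +1.
(a,b)_43: α=1, u≡13; β=0, v≡34 (mod 43); (13|43)=+1, (34|43)=-1; sign (−1)^0·+1^0·-1^1 = -1.
(a,b)_47: α=0, u≡36; β=1, v≡42 (mod 47); (36|47)=+1, (42|47)=+1; sign (−1)^0·+1^1·+1^0 = +1.
(a,b)_23: α=2, u≡11; β=-2, v≡7 (mod 23); (11|23)=-1, (7|23)=-1; sign (−1)^0·-1^-2·-1^2 = +1.
(a,b)_31: α=-2, u≡9; β=0, v≡25 (mod 31); (9|31)=+1, (25|31)=+1; sign (−1)^0·+1^0·+1^-2 = +1.
(a,b)_2: α=7, β=3; u≡5, v≡3 (mod 8); ε(u)ε(v)=0·1, αω(v)=7·1, βω(u)=3·1; sum ≡ 0  ⇒  +1.
|Ram(419594, -11562)| = 2, even; anisotropic at {3, 43}.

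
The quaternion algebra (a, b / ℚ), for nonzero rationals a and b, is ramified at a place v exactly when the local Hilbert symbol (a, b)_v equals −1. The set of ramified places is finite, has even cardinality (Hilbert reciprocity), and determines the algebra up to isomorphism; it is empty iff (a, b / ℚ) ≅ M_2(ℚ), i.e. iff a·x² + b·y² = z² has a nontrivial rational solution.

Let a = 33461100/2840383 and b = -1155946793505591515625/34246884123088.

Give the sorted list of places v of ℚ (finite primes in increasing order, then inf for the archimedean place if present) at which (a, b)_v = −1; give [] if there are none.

[3, 13, 17, 19]

(a, b) ≡ (357, -741) mod (ℚ^×)²; places V = {2, 3, 5, 7, 13, 17, 19, ∞}.
(a,b)_7: α=-5, u≡1; β=-8, v≡4 (mod 7); (1|7)=+1, (4|7)=+1; sign (−1)^0·+1^-8·+1^-5 = +1.
(a,b)_3: α=9, u≡2; β=17, v≡2 (mod 3); (2|3)=-1, (2|3)=-1; sign (−1)^1·-1^17·-1^9 = -1.
(a,b)_17: α=1, u≡1; β=4, v≡12 (mod 17); (1|17)=+1, (12|17)=-1; sign (−1)^0·+1^4·-1^1 = -1.
(a,b)_13: α=-2, u≡8; β=-5, v≡7 (mod 13); (8|13)=-1, (7|13)=-1; sign (−1)^0·-1^-5·-1^-2 = -1.
(a,b)_5: α=2, u≡3; β=6, v≡1 (mod 5); (3|5)=-1, (1|5)=+1; sign (−1)^0·-1^6·+1^2 = +1.
(a,b)_∞: sgn(357)=+, sgn(-741)=−, so +1.
(a,b)_2: α=2, β=-4; u≡5, v≡3 (mod 8); ε(u)ε(v)=0·1, αω(v)=2·1, βω(u)=-4·1; sum ≡ 0  ⇒  +1.
(a,b)_19: α=0, u≡3; β=3, v≡2 (mod 19); (3|19)=-1, (2|19)=-1; sign (−1)^0·-1^3·-1^0 = -1.
Ram(357, -741) = {3, 13, 17, 19}; no ℚ_3-point on the conic.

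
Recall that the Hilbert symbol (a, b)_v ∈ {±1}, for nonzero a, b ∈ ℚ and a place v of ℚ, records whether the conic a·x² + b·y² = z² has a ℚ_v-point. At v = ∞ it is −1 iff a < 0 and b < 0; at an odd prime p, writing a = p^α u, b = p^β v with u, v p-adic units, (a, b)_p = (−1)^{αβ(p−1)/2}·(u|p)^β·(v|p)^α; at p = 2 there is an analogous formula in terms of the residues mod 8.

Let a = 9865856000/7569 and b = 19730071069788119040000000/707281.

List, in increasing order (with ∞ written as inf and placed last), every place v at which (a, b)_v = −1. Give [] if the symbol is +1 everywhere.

[11, 13]

Mod squares: a ≡ 65, b ≡ 10010. Check v ∈ {∞, 2, 3, 5, 7, 11, 13, 29}.
v=11: a=11^2·(≡7), b=11^5·(≡6) mod 11; (7|11)=-1, (6|11)=-1; (−1)^{2·5·5}·(-1)^5·(-1)^2 = -1.
v=∞: 65 > 0 and 10010 > 0  ⇒  (a,b)_∞ = +1.
v=29: a=29^-2·(≡13), b=29^-4·(≡7) mod 29; (13|29)=+1, (7|29)=+1; (−1)^{-2·-4·14}·(+1)^-4·(+1)^-2 = +1.
v=5: a=5^3·(≡2), b=5^7·(≡2) mod 5; (2|5)=-1, (2|5)=-1; (−1)^{3·7·2}·(-1)^7·(-1)^3 = +1.
v=13: a=13^1·(≡5), b=13^3·(≡3) mod 13; (5|13)=-1, (3|13)=+1; (−1)^{1·3·6}·(-1)^3·(+1)^1 = -1.
v=7: a=7^2·(≡2), b=7^5·(≡4) mod 7; (2|7)=+1, (4|7)=+1; (−1)^{2·5·3}·(+1)^5·(+1)^2 = +1.
v=3: a=3^-2·(≡2), b=3^4·(≡2) mod 3; (2|3)=-1, (2|3)=-1; (−1)^{-2·4·1}·(-1)^4·(-1)^-2 = +1.
v=2: v_2(a)=10, v_2(b)=19; units ≡ 1, 5 (mod 8); ε·ε+αω+βω = 0·0+10·1+19·0 ≡ 0  ⇒  (a,b)_2 = +1.
|Ram(65, 10010)| = 2, even; anisotropic at {11, 13}.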